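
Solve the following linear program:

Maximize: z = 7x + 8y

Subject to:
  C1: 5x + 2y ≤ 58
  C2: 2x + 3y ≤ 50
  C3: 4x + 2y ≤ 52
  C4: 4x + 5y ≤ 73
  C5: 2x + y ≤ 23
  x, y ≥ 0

Evaluate the objective at each vertex of the feasible region:
  z(0, 0) = 0
  z(11.5, 0) = 80.5
  z(7, 9) = 121  ←
  z(0, 14.6) = 116.8
The maximum is at x = 7, y = 9.

x = 7, y = 9, z = 121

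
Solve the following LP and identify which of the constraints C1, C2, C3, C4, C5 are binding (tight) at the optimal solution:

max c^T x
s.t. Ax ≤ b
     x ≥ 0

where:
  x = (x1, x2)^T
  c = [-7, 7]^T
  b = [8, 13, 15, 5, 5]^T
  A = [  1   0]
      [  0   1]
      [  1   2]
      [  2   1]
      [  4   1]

At x1 = 0, x2 = 5, compute slack b - a·x for each constraint:
  C1: 8 − 0 = 8  (slack)
  C2: 13 − 5 = 8  (slack)
  C3: 15 − 10 = 5  (slack)
  C4: 5 − 5 = 0  (binding)
  C5: 5 − 5 = 0  (binding)

Optimal: x1 = 0, x2 = 5
Binding: C4, C5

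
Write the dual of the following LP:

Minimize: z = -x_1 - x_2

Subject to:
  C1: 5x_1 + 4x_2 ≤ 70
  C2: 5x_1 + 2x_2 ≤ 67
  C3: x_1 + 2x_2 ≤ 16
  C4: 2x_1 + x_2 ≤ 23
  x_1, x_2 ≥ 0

Primal min cᵀx s.t. Ax ≤ b, x ≥ 0  →  Dual max −bᵀy s.t. Aᵀy ≥ −c, y ≥ 0.

Maximize: z = -70y1 - 67y2 - 16y3 - 23y4

Subject to:
  5y1 + 5y2 + y3 + 2y4 ≥ 1
  4y1 + 2y2 + 2y3 + y4 ≥ 1
  y1, y2, y3, y4 ≥ 0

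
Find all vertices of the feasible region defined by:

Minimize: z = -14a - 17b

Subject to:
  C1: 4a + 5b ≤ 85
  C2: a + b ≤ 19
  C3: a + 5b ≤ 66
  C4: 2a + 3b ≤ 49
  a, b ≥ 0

(0, 0), (19, 0), (10, 9), (6.333, 11.93), (0, 13.2)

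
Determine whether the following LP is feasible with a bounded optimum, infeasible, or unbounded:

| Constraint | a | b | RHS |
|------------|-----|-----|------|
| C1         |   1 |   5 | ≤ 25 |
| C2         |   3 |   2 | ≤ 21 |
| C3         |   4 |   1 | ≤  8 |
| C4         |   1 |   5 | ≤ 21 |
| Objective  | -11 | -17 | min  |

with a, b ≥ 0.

Feasible with a bounded optimal solution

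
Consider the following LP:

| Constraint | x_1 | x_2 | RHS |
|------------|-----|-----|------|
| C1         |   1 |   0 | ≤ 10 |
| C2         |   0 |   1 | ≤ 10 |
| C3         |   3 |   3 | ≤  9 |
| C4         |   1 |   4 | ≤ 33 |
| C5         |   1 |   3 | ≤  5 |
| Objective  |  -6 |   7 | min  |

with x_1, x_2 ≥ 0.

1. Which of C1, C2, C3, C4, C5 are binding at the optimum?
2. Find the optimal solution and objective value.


1. C3
2. x_1 = 3, x_2 = 0, z = -18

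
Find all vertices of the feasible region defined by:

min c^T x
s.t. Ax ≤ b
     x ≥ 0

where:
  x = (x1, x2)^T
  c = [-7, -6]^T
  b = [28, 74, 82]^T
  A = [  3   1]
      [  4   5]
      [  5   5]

(0, 0), (9.333, 0), (6, 10), (0, 14.8)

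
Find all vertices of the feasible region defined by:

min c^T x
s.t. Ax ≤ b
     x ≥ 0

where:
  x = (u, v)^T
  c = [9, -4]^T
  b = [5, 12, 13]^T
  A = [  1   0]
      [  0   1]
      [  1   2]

(0, 0), (5, 0), (5, 4), (0, 6.5)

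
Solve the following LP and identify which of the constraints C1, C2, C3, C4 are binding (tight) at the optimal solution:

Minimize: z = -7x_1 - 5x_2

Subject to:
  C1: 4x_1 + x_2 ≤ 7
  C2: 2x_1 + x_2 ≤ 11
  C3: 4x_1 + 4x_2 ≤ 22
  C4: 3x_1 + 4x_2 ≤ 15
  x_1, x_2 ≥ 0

At x_1 = 1, x_2 = 3, compute slack b - a·x for each constraint:
  C1: 7 − 7 = 0  (binding)
  C2: 11 − 5 = 6  (slack)
  C3: 22 − 16 = 6  (slack)
  C4: 15 − 15 = 0  (binding)

Optimal: x_1 = 1, x_2 = 3
Binding: C1, C4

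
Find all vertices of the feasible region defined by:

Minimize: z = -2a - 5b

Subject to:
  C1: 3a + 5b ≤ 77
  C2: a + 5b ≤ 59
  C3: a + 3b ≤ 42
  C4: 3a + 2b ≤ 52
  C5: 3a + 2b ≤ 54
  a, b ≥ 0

(0, 0), (17.33, 0), (11.78, 8.333), (9, 10), (0, 11.8)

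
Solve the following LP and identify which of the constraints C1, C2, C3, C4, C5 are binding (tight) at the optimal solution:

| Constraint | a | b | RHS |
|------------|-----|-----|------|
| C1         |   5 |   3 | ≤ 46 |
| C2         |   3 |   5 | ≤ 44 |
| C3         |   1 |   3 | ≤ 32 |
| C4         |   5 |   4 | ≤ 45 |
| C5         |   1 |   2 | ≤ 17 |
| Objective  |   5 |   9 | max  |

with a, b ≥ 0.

At a = 3, b = 7, compute slack b - a·x for each constraint:
  C1: 46 − 36 = 10  (slack)
  C2: 44 − 44 = 0  (binding)
  C3: 32 − 24 = 8  (slack)
  C4: 45 − 43 = 2  (slack)
  C5: 17 − 17 = 0  (binding)

Optimal: a = 3, b = 7
Binding: C2, C5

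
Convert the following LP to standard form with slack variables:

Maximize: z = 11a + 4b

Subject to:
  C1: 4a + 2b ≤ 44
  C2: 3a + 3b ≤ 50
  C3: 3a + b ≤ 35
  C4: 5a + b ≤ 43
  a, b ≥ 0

max z = 11a + 4b

s.t.
  4a + 2b + s1 = 44
  3a + 3b + s2 = 50
  3a + b + s3 = 35
  5a + b + s4 = 43
  a, b, s1, s2, s3, s4 ≥ 0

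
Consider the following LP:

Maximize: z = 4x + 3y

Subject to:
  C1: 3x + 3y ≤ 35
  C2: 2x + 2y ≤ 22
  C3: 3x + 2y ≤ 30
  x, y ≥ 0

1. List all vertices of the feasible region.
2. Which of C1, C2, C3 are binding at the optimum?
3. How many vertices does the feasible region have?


1. (0, 0), (10, 0), (8, 3), (0, 11)
2. C2, C3
3. 4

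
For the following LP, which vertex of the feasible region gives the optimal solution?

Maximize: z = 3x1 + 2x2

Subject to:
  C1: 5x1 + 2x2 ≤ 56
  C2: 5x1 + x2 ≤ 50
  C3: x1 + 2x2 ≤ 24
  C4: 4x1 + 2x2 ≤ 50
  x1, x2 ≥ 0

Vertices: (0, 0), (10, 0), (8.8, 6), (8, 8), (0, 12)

Evaluate the objective at each vertex of the feasible region:
  z(0, 0) = 0
  z(10, 0) = 30
  z(8.8, 6) = 38.4
  z(8, 8) = 40  ←
  z(0, 12) = 24
The maximum is at x1 = 8, x2 = 8.

(8, 8)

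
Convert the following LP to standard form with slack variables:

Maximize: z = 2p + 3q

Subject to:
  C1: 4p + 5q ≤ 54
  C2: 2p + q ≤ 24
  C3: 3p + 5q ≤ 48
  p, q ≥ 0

max z = 2p + 3q

s.t.
  4p + 5q + s1 = 54
  2p + q + s2 = 24
  3p + 5q + s3 = 48
  p, q, s1, s2, s3 ≥ 0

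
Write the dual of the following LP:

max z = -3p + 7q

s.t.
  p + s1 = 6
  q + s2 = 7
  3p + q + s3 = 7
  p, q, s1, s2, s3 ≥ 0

Primal max cᵀx s.t. Ax ≤ b, x ≥ 0  →  Dual min bᵀy s.t. Aᵀy ≥ c, y ≥ 0.

Minimize: z = 6y1 + 7y2 + 7y3

Subject to:
  y1 + 3y3 ≥ -3
  y2 + y3 ≥ 7
  y1, y2, y3 ≥ 0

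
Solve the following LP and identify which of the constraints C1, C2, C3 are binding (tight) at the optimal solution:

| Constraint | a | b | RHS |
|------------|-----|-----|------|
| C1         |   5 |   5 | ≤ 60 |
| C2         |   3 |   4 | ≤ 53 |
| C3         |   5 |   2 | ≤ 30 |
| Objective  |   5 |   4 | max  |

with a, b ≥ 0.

At a = 2, b = 10, compute slack b - a·x for each constraint:
  C1: 60 − 60 = 0  (binding)
  C2: 53 − 46 = 7  (slack)
  C3: 30 − 30 = 0  (binding)

Optimal: a = 2, b = 10
Binding: C1, C3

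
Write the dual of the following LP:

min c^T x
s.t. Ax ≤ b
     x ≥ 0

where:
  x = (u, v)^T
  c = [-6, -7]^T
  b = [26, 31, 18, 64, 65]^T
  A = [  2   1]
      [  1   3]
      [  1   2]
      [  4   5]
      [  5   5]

Primal min cᵀx s.t. Ax ≤ b, x ≥ 0  →  Dual max −bᵀy s.t. Aᵀy ≥ −c, y ≥ 0.

Maximize: z = -26y1 - 31y2 - 18y3 - 64y4 - 65y5

Subject to:
  2y1 + y2 + y3 + 4y4 + 5y5 ≥ 6
  y1 + 3y2 + 2y3 + 5y4 + 5y5 ≥ 7
  y1, y2, y3, y4, y5 ≥ 0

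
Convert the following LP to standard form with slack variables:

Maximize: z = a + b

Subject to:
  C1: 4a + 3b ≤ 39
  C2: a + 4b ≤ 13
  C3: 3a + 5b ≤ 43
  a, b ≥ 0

max z = a + b

s.t.
  4a + 3b + s1 = 39
  a + 4b + s2 = 13
  3a + 5b + s3 = 43
  a, b, s1, s2, s3 ≥ 0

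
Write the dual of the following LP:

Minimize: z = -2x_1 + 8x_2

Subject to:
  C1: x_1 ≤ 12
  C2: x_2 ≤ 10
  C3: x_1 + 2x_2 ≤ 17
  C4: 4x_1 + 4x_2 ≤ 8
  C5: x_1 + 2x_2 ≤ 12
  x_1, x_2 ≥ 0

Primal min cᵀx s.t. Ax ≤ b, x ≥ 0  →  Dual max −bᵀy s.t. Aᵀy ≥ −c, y ≥ 0.

Maximize: z = -12y1 - 10y2 - 17y3 - 8y4 - 12y5

Subject to:
  y1 + y3 + 4y4 + y5 ≥ 2
  y2 + 2y3 + 4y4 + 2y5 ≥ -8
  y1, y2, y3, y4, y5 ≥ 0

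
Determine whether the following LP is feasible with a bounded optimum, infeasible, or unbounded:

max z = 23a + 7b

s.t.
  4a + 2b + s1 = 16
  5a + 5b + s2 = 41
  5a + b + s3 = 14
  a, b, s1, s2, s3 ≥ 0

Feasible with a bounded optimal solution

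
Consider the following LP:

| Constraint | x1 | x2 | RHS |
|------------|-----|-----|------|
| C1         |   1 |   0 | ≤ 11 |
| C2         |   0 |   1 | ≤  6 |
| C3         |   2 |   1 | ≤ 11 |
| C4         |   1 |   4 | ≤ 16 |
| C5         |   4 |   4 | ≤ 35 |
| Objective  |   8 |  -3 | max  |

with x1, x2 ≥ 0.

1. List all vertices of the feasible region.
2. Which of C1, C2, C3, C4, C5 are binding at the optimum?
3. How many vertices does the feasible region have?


1. (0, 0), (5.5, 0), (4, 3), (0, 4)
2. C3
3. 4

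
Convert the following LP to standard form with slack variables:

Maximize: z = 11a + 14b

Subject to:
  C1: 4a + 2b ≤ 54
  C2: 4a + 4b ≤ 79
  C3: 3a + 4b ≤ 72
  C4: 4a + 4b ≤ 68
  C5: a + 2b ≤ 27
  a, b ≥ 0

max z = 11a + 14b

s.t.
  4a + 2b + s1 = 54
  4a + 4b + s2 = 79
  3a + 4b + s3 = 72
  4a + 4b + s4 = 68
  a + 2b + s5 = 27
  a, b, s1, s2, s3, s4, s5 ≥ 0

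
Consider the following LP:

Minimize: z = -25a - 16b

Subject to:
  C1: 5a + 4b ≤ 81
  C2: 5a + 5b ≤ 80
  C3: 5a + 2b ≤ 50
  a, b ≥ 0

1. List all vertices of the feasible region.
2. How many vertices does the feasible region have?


1. (0, 0), (10, 0), (6, 10), (0, 16)
2. 4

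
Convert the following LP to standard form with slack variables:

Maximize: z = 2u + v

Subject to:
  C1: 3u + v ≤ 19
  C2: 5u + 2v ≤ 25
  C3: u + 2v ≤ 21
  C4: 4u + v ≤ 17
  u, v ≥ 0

max z = 2u + v

s.t.
  3u + v + s1 = 19
  5u + 2v + s2 = 25
  u + 2v + s3 = 21
  4u + v + s4 = 17
  u, v, s1, s2, s3, s4 ≥ 0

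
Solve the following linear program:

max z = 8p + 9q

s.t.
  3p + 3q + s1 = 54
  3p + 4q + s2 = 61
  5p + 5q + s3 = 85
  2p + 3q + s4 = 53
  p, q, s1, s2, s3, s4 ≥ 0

Evaluate the objective at each vertex of the feasible region:
  z(0, 0) = 0
  z(17, 0) = 136
  z(7, 10) = 146  ←
  z(0, 15.25) = 137.2
The maximum is at p = 7, q = 10.

p = 7, q = 10, z = 146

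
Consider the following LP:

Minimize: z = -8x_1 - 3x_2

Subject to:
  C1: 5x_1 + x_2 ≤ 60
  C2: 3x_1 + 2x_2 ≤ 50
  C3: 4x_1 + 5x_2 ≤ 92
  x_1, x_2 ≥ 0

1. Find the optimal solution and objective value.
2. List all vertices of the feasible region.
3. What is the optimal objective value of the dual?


1. x_1 = 10, x_2 = 10, z = -110
2. (0, 0), (12, 0), (10, 10), (9.429, 10.86), (0, 18.4)
3. -110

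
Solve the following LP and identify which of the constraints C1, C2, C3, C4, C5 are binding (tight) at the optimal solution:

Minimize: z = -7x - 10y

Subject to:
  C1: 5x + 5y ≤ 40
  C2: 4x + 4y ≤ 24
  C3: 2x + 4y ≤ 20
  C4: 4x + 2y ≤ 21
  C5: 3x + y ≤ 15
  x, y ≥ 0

At x = 2, y = 4, compute slack b - a·x for each constraint:
  C1: 40 − 30 = 10  (slack)
  C2: 24 − 24 = 0  (binding)
  C3: 20 − 20 = 0  (binding)
  C4: 21 − 16 = 5  (slack)
  C5: 15 − 10 = 5  (slack)

Optimal: x = 2, y = 4
Binding: C2, C3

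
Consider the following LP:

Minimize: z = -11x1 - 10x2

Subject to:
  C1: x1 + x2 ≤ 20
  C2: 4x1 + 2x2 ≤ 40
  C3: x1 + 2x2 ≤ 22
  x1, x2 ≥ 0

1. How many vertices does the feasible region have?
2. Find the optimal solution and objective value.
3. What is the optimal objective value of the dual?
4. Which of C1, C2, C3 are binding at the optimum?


1. 4
2. x1 = 6, x2 = 8, z = -146
3. -146
4. C2, C3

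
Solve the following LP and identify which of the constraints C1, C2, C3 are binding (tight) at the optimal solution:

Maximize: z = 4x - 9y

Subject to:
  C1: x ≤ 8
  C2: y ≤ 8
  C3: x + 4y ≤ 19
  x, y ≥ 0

At x = 8, y = 0, compute slack b - a·x for each constraint:
  C1: 8 − 8 = 0  (binding)
  C2: 8 − 0 = 8  (slack)
  C3: 19 − 8 = 11  (slack)

Optimal: x = 8, y = 0
Binding: C1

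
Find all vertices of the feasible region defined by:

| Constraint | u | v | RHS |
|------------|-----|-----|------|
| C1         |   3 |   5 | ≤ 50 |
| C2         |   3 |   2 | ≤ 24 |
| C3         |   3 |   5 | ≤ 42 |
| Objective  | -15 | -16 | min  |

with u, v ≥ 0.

(0, 0), (8, 0), (4, 6), (0, 8.4)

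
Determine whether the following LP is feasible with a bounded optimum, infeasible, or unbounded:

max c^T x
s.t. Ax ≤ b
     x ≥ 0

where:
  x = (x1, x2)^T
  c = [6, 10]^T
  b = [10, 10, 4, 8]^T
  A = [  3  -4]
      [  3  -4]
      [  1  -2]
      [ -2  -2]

Unbounded (objective can increase without bound)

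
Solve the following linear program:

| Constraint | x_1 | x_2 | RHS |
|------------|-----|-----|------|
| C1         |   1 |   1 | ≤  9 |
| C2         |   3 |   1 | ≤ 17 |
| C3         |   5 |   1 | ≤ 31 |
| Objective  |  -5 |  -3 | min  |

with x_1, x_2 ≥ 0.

Evaluate the objective at each vertex of the feasible region:
  z(0, 0) = 0
  z(5.667, 0) = -28.33
  z(4, 5) = -35  ←
  z(0, 9) = -27
The minimum is at x_1 = 4, x_2 = 5.

x_1 = 4, x_2 = 5, z = -35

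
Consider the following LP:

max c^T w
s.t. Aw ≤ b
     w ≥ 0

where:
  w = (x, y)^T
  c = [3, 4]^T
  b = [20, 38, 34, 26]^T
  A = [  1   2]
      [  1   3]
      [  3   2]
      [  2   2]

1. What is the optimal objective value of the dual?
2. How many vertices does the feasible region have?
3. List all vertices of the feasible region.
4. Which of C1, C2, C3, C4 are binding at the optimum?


1. 46
2. 5
3. (0, 0), (11.33, 0), (8, 5), (6, 7), (0, 10)
4. C1, C4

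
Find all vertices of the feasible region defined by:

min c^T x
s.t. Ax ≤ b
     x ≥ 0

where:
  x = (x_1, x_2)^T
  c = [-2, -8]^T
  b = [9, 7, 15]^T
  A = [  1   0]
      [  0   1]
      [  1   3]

(0, 0), (9, 0), (9, 2), (0, 5)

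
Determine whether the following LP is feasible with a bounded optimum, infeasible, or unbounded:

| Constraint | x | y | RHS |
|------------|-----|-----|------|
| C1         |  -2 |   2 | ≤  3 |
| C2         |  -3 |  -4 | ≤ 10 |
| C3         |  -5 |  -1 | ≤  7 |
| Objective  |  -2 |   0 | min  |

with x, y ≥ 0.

Unbounded (objective can decrease without bound)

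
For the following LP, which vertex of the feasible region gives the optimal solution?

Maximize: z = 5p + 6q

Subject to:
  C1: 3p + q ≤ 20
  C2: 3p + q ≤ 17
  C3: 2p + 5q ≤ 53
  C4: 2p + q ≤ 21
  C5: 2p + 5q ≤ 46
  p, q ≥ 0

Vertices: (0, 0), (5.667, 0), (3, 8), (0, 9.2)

Evaluate the objective at each vertex of the feasible region:
  z(0, 0) = 0
  z(5.667, 0) = 28.33
  z(3, 8) = 63  ←
  z(0, 9.2) = 55.2
The maximum is at p = 3, q = 8.

(3, 8)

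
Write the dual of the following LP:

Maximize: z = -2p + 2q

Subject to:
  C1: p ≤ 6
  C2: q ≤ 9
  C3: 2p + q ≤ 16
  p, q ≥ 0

Primal max cᵀx s.t. Ax ≤ b, x ≥ 0  →  Dual min bᵀy s.t. Aᵀy ≥ c, y ≥ 0.

Minimize: z = 6y1 + 9y2 + 16y3

Subject to:
  y1 + 2y3 ≥ -2
  y2 + y3 ≥ 2
  y1, y2, y3 ≥ 0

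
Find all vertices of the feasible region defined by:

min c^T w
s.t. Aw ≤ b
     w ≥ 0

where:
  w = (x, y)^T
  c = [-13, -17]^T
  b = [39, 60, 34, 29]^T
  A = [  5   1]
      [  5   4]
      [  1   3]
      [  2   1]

(0, 0), (7.8, 0), (6.4, 7), (4, 10), (0, 11.33)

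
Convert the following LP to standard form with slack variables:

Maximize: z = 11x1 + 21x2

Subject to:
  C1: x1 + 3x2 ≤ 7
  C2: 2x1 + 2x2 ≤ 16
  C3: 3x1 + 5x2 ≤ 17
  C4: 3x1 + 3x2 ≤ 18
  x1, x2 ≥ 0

max z = 11x1 + 21x2

s.t.
  x1 + 3x2 + s1 = 7
  2x1 + 2x2 + s2 = 16
  3x1 + 5x2 + s3 = 17
  3x1 + 3x2 + s4 = 18
  x1, x2, s1, s2, s3, s4 ≥ 0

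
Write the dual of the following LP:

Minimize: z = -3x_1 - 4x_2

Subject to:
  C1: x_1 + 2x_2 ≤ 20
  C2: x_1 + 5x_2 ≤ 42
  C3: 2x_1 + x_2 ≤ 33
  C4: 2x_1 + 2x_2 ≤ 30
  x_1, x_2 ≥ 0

Primal min cᵀx s.t. Ax ≤ b, x ≥ 0  →  Dual max −bᵀy s.t. Aᵀy ≥ −c, y ≥ 0.

Maximize: z = -20y1 - 42y2 - 33y3 - 30y4

Subject to:
  y1 + y2 + 2y3 + 2y4 ≥ 3
  2y1 + 5y2 + y3 + 2y4 ≥ 4
  y1, y2, y3, y4 ≥ 0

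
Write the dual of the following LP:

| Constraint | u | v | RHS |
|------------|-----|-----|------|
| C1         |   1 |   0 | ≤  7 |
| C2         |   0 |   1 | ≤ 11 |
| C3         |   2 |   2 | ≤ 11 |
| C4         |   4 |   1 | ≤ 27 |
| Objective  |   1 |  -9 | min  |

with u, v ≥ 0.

Primal min cᵀx s.t. Ax ≤ b, x ≥ 0  →  Dual max −bᵀy s.t. Aᵀy ≥ −c, y ≥ 0.

Maximize: z = -7y1 - 11y2 - 11y3 - 27y4

Subject to:
  y1 + 2y3 + 4y4 ≥ -1
  y2 + 2y3 + y4 ≥ 9
  y1, y2, y3, y4 ≥ 0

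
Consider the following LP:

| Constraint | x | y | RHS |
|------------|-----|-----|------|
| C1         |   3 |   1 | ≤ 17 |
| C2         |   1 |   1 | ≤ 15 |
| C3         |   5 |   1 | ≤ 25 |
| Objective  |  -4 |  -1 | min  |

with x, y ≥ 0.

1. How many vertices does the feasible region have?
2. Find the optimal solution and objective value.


1. 5
2. x = 4, y = 5, z = -21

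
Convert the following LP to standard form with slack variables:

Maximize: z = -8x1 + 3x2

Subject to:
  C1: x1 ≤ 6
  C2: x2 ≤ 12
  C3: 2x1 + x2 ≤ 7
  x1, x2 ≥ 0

max z = -8x1 + 3x2

s.t.
  x1 + s1 = 6
  x2 + s2 = 12
  2x1 + x2 + s3 = 7
  x1, x2, s1, s2, s3 ≥ 0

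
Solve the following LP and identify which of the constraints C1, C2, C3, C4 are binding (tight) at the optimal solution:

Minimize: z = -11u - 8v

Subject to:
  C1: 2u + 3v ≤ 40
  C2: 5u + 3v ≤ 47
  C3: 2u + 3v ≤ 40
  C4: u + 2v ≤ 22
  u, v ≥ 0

At u = 4, v = 9, compute slack b - a·x for each constraint:
  C1: 40 − 35 = 5  (slack)
  C2: 47 − 47 = 0  (binding)
  C3: 40 − 35 = 5  (slack)
  C4: 22 − 22 = 0  (binding)

Optimal: u = 4, v = 9
Binding: C2, C4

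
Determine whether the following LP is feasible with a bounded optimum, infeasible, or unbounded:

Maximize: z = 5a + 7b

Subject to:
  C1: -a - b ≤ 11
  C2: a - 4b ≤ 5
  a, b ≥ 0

Unbounded (objective can increase without bound)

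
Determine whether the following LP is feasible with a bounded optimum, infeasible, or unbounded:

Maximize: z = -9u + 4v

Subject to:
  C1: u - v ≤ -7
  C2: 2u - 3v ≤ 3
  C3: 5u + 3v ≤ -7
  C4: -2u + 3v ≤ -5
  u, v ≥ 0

Infeasible (no feasible solution exists)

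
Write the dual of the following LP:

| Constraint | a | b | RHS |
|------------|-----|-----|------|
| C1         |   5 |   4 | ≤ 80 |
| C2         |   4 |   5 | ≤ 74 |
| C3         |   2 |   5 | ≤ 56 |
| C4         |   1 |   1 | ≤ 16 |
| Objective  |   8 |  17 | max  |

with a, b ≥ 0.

Primal max cᵀx s.t. Ax ≤ b, x ≥ 0  →  Dual min bᵀy s.t. Aᵀy ≥ c, y ≥ 0.

Minimize: z = 80y1 + 74y2 + 56y3 + 16y4

Subject to:
  5y1 + 4y2 + 2y3 + y4 ≥ 8
  4y1 + 5y2 + 5y3 + y4 ≥ 17
  y1, y2, y3, y4 ≥ 0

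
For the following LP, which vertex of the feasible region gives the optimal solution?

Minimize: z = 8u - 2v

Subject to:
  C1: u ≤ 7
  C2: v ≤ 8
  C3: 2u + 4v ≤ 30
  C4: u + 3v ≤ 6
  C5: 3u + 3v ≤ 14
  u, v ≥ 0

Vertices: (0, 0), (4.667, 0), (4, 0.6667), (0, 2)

Evaluate the objective at each vertex of the feasible region:
  z(0, 0) = 0
  z(4.667, 0) = 37.33
  z(4, 0.6667) = 30.67
  z(0, 2) = -4  ←
The minimum is at u = 0, v = 2.

(0, 2)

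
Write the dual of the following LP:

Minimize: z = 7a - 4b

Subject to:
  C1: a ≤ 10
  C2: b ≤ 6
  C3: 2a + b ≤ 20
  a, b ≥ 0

Primal min cᵀx s.t. Ax ≤ b, x ≥ 0  →  Dual max −bᵀy s.t. Aᵀy ≥ −c, y ≥ 0.

Maximize: z = -10y1 - 6y2 - 20y3

Subject to:
  y1 + 2y3 ≥ -7
  y2 + y3 ≥ 4
  y1, y2, y3 ≥ 0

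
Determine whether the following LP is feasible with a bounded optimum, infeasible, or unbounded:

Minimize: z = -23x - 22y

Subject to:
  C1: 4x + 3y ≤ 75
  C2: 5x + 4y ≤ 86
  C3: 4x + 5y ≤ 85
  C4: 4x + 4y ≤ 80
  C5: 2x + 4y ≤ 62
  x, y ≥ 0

Feasible with a bounded optimal solution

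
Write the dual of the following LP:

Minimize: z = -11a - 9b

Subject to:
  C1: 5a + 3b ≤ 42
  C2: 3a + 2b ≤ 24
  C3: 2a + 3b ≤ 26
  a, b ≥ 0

Primal min cᵀx s.t. Ax ≤ b, x ≥ 0  →  Dual max −bᵀy s.t. Aᵀy ≥ −c, y ≥ 0.

Maximize: z = -42y1 - 24y2 - 26y3

Subject to:
  5y1 + 3y2 + 2y3 ≥ 11
  3y1 + 2y2 + 3y3 ≥ 9
  y1, y2, y3 ≥ 0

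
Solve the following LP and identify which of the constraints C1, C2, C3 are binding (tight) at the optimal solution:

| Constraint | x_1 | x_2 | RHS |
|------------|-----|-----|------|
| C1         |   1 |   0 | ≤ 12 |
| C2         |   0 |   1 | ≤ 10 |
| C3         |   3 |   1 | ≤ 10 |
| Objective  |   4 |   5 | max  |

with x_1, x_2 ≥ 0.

At x_1 = 0, x_2 = 10, compute slack b - a·x for each constraint:
  C1: 12 − 0 = 12  (slack)
  C2: 10 − 10 = 0  (binding)
  C3: 10 − 10 = 0  (binding)

Optimal: x_1 = 0, x_2 = 10
Binding: C2, C3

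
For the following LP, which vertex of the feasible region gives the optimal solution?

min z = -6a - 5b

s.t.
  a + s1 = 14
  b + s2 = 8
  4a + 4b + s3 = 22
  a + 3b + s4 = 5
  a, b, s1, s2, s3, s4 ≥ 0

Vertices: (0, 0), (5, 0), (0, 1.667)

Evaluate the objective at each vertex of the feasible region:
  z(0, 0) = 0
  z(5, 0) = -30  ←
  z(0, 1.667) = -8.333
The minimum is at a = 5, b = 0.

(5, 0)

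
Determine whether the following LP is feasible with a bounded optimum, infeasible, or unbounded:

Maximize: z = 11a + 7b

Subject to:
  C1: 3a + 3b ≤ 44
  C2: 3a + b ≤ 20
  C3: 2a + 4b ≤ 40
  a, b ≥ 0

Feasible with a bounded optimal solution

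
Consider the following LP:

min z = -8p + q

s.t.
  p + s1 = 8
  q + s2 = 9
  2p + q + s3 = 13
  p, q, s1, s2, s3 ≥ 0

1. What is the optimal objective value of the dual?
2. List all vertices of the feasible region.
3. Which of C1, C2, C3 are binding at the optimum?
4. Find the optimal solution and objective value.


1. -52
2. (0, 0), (6.5, 0), (2, 9), (0, 9)
3. C3
4. p = 6.5, q = 0, z = -52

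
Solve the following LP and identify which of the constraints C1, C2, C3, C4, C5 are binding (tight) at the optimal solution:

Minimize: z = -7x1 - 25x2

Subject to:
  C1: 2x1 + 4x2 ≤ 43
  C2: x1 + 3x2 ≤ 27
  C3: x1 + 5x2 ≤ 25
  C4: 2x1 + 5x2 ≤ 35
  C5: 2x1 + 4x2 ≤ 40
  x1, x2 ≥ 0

At x1 = 10, x2 = 3, compute slack b - a·x for each constraint:
  C1: 43 − 32 = 11  (slack)
  C2: 27 − 19 = 8  (slack)
  C3: 25 − 25 = 0  (binding)
  C4: 35 − 35 = 0  (binding)
  C5: 40 − 32 = 8  (slack)

Optimal: x1 = 10, x2 = 3
Binding: C3, C4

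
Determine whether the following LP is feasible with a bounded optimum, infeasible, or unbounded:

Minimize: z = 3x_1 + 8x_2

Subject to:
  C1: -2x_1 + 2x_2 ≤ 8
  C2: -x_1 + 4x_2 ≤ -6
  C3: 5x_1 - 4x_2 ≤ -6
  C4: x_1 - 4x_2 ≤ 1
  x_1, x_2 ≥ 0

Infeasible (no feasible solution exists)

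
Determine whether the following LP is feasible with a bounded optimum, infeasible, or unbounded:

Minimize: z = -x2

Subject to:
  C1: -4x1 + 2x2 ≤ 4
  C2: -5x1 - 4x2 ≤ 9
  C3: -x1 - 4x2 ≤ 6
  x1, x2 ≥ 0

Unbounded (objective can decrease without bound)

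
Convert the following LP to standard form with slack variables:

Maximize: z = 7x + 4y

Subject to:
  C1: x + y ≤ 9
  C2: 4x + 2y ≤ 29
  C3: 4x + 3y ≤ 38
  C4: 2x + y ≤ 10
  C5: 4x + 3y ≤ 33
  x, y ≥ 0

max z = 7x + 4y

s.t.
  x + y + s1 = 9
  4x + 2y + s2 = 29
  4x + 3y + s3 = 38
  2x + y + s4 = 10
  4x + 3y + s5 = 33
  x, y, s1, s2, s3, s4, s5 ≥ 0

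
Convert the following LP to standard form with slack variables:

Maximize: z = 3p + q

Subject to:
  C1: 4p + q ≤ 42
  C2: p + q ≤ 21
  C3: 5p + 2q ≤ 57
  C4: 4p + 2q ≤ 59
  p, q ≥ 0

max z = 3p + q

s.t.
  4p + q + s1 = 42
  p + q + s2 = 21
  5p + 2q + s3 = 57
  4p + 2q + s4 = 59
  p, q, s1, s2, s3, s4 ≥ 0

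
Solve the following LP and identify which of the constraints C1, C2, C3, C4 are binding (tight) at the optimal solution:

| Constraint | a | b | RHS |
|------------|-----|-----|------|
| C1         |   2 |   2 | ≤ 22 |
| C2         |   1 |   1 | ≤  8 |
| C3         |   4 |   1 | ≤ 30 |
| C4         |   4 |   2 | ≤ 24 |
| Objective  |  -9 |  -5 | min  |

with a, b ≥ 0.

At a = 4, b = 4, compute slack b - a·x for each constraint:
  C1: 22 − 16 = 6  (slack)
  C2: 8 − 8 = 0  (binding)
  C3: 30 − 20 = 10  (slack)
  C4: 24 − 24 = 0  (binding)

Optimal: a = 4, b = 4
Binding: C2, C4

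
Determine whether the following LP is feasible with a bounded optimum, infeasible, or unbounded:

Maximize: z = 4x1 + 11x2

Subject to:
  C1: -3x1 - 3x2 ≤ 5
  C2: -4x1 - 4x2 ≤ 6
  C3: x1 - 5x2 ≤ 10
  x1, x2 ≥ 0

Unbounded (objective can increase without bound)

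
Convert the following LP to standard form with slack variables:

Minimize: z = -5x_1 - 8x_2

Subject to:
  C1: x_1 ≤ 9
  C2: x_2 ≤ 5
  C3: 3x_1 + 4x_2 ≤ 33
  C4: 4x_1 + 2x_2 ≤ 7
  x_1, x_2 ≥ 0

min z = -5x_1 - 8x_2

s.t.
  x_1 + s1 = 9
  x_2 + s2 = 5
  3x_1 + 4x_2 + s3 = 33
  4x_1 + 2x_2 + s4 = 7
  x_1, x_2, s1, s2, s3, s4 ≥ 0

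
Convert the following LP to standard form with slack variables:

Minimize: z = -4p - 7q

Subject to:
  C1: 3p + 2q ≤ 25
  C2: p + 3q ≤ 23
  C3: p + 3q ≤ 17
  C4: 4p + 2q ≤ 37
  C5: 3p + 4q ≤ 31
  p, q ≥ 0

min z = -4p - 7q

s.t.
  3p + 2q + s1 = 25
  p + 3q + s2 = 23
  p + 3q + s3 = 17
  4p + 2q + s4 = 37
  3p + 4q + s5 = 31
  p, q, s1, s2, s3, s4, s5 ≥ 0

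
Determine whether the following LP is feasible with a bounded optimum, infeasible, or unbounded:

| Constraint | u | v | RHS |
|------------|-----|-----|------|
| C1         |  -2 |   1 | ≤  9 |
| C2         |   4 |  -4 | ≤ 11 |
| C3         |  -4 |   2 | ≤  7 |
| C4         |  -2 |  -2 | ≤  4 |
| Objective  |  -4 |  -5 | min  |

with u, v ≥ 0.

Unbounded (objective can decrease without bound)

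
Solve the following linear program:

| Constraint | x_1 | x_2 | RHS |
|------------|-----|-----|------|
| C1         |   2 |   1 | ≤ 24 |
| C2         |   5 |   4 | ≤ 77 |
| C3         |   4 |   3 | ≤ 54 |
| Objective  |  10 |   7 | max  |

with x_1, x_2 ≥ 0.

Evaluate the objective at each vertex of the feasible region:
  z(0, 0) = 0
  z(12, 0) = 120
  z(9, 6) = 132  ←
  z(0, 18) = 126
The maximum is at x_1 = 9, x_2 = 6.

x_1 = 9, x_2 = 6, z = 132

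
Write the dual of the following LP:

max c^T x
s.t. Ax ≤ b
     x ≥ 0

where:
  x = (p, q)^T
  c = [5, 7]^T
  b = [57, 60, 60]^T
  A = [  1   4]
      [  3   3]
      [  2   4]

Primal max cᵀx s.t. Ax ≤ b, x ≥ 0  →  Dual min bᵀy s.t. Aᵀy ≥ c, y ≥ 0.

Minimize: z = 57y1 + 60y2 + 60y3

Subject to:
  y1 + 3y2 + 2y3 ≥ 5
  4y1 + 3y2 + 4y3 ≥ 7
  y1, y2, y3 ≥ 0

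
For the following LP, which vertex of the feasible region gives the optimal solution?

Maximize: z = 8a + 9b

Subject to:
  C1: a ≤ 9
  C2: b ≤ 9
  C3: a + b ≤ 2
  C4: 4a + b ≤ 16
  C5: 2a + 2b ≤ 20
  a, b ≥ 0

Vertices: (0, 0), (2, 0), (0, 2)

Evaluate the objective at each vertex of the feasible region:
  z(0, 0) = 0
  z(2, 0) = 16
  z(0, 2) = 18  ←
The maximum is at a = 0, b = 2.

(0, 2)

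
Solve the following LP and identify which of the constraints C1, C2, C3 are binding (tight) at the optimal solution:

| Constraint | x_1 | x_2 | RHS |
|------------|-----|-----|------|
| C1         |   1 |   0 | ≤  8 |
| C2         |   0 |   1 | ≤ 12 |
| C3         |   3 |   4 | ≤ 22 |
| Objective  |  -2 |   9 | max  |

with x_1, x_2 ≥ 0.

At x_1 = 0, x_2 = 5.5, compute slack b - a·x for each constraint:
  C1: 8 − 0 = 8  (slack)
  C2: 12 − 5.5 = 6.5  (slack)
  C3: 22 − 22 = 0  (binding)

Optimal: x_1 = 0, x_2 = 5.5
Binding: C3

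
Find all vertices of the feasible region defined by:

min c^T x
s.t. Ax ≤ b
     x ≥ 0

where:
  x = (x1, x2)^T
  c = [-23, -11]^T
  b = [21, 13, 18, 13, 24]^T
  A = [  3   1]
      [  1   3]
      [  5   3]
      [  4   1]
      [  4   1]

(0, 0), (3.25, 0), (3, 1), (1.25, 3.917), (0, 4.333)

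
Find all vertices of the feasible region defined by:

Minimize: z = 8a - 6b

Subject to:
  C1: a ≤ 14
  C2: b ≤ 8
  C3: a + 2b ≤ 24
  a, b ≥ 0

(0, 0), (14, 0), (14, 5), (8, 8), (0, 8)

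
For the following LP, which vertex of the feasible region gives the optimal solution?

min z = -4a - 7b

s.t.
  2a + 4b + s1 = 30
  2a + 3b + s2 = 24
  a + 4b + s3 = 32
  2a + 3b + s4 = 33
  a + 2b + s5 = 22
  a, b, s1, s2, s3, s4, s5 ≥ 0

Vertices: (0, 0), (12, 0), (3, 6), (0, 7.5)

Evaluate the objective at each vertex of the feasible region:
  z(0, 0) = 0
  z(12, 0) = -48
  z(3, 6) = -54  ←
  z(0, 7.5) = -52.5
The minimum is at a = 3, b = 6.

(3, 6)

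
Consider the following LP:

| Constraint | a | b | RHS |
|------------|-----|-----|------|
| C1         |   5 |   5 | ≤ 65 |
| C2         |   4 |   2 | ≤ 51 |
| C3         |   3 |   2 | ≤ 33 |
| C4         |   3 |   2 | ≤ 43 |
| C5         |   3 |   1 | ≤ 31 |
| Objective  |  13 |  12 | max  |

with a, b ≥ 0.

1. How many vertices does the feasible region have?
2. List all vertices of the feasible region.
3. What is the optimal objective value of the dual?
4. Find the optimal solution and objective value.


1. 5
2. (0, 0), (10.33, 0), (9.667, 2), (7, 6), (0, 13)
3. 163
4. a = 7, b = 6, z = 163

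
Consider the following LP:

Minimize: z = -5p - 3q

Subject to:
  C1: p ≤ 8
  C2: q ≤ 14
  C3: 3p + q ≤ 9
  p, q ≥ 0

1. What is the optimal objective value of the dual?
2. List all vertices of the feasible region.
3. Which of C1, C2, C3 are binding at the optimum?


1. -27
2. (0, 0), (3, 0), (0, 9)
3. C3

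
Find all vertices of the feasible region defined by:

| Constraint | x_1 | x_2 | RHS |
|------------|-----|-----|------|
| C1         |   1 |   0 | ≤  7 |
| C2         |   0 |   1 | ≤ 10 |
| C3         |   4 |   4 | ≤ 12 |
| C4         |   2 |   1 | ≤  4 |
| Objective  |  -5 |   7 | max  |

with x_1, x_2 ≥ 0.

(0, 0), (2, 0), (1, 2), (0, 3)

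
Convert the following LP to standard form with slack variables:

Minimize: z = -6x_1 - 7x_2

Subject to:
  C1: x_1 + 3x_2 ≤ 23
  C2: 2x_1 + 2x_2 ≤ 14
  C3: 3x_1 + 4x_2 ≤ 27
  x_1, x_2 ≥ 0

min z = -6x_1 - 7x_2

s.t.
  x_1 + 3x_2 + s1 = 23
  2x_1 + 2x_2 + s2 = 14
  3x_1 + 4x_2 + s3 = 27
  x_1, x_2, s1, s2, s3 ≥ 0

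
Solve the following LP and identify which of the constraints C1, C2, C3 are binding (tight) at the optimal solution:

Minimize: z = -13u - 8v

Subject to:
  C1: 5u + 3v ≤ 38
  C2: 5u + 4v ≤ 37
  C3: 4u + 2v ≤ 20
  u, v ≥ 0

At u = 1, v = 8, compute slack b - a·x for each constraint:
  C1: 38 − 29 = 9  (slack)
  C2: 37 − 37 = 0  (binding)
  C3: 20 − 20 = 0  (binding)

Optimal: u = 1, v = 8
Binding: C2, C3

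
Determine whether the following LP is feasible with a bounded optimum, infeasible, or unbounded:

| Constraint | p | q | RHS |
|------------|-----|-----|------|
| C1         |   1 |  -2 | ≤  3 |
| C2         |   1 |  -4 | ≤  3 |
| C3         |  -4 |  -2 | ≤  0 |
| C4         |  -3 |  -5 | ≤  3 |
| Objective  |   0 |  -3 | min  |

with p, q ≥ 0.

Unbounded (objective can decrease without bound)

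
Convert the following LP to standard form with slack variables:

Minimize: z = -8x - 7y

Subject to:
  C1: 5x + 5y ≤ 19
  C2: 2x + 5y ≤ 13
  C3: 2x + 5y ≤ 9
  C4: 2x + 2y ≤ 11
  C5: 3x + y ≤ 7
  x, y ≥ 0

min z = -8x - 7y

s.t.
  5x + 5y + s1 = 19
  2x + 5y + s2 = 13
  2x + 5y + s3 = 9
  2x + 2y + s4 = 11
  3x + y + s5 = 7
  x, y, s1, s2, s3, s4, s5 ≥ 0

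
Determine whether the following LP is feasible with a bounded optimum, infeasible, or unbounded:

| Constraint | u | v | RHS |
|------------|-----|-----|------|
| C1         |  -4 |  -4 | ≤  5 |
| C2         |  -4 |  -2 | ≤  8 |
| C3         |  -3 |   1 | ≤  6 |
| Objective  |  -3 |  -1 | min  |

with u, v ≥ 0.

Unbounded (objective can decrease without bound)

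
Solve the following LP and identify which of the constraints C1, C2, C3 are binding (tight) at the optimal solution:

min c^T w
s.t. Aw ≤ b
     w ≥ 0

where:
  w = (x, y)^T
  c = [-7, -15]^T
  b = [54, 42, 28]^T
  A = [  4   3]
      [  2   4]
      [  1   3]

At x = 7, y = 7, compute slack b - a·x for each constraint:
  C1: 54 − 49 = 5  (slack)
  C2: 42 − 42 = 0  (binding)
  C3: 28 − 28 = 0  (binding)

Optimal: x = 7, y = 7
Binding: C2, C3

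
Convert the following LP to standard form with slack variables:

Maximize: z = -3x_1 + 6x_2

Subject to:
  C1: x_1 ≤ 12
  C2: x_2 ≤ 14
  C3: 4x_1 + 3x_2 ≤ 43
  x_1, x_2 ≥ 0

max z = -3x_1 + 6x_2

s.t.
  x_1 + s1 = 12
  x_2 + s2 = 14
  4x_1 + 3x_2 + s3 = 43
  x_1, x_2, s1, s2, s3 ≥ 0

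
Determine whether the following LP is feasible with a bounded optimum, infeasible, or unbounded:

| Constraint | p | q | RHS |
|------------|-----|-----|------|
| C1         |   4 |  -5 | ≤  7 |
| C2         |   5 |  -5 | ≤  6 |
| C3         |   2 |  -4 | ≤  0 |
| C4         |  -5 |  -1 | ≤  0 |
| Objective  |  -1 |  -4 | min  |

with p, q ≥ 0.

Unbounded (objective can decrease without bound)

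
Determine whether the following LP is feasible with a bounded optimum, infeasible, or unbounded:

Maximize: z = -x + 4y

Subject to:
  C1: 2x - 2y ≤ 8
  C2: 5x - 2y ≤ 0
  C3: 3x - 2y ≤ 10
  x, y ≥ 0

Unbounded (objective can increase without bound)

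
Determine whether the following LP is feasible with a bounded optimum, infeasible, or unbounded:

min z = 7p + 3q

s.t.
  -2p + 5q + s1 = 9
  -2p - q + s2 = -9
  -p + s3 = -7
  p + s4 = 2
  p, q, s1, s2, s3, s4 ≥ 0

Infeasible (no feasible solution exists)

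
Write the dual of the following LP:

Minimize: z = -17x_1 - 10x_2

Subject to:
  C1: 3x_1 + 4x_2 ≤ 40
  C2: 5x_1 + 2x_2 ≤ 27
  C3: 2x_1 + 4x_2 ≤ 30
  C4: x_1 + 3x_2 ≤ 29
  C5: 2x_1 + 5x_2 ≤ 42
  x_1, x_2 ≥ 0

Primal min cᵀx s.t. Ax ≤ b, x ≥ 0  →  Dual max −bᵀy s.t. Aᵀy ≥ −c, y ≥ 0.

Maximize: z = -40y1 - 27y2 - 30y3 - 29y4 - 42y5

Subject to:
  3y1 + 5y2 + 2y3 + y4 + 2y5 ≥ 17
  4y1 + 2y2 + 4y3 + 3y4 + 5y5 ≥ 10
  y1, y2, y3, y4, y5 ≥ 0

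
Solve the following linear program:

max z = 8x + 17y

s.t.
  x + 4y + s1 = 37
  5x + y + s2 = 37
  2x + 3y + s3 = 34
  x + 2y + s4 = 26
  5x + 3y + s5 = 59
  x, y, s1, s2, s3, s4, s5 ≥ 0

Evaluate the objective at each vertex of the feasible region:
  z(0, 0) = 0
  z(7.4, 0) = 59.2
  z(5.923, 7.385) = 172.9
  z(5, 8) = 176  ←
  z(0, 9.25) = 157.2
The maximum is at x = 5, y = 8.

x = 5, y = 8, z = 176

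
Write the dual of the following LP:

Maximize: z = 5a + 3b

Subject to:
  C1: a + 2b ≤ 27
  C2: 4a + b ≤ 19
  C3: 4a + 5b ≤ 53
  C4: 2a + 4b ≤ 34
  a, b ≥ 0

Primal max cᵀx s.t. Ax ≤ b, x ≥ 0  →  Dual min bᵀy s.t. Aᵀy ≥ c, y ≥ 0.

Minimize: z = 27y1 + 19y2 + 53y3 + 34y4

Subject to:
  y1 + 4y2 + 4y3 + 2y4 ≥ 5
  2y1 + y2 + 5y3 + 4y4 ≥ 3
  y1, y2, y3, y4 ≥ 0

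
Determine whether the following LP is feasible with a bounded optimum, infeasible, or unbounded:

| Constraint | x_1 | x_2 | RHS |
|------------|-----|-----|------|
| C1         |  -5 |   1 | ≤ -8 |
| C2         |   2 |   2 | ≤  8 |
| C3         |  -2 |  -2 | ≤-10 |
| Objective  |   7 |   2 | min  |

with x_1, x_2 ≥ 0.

Infeasible (no feasible solution exists)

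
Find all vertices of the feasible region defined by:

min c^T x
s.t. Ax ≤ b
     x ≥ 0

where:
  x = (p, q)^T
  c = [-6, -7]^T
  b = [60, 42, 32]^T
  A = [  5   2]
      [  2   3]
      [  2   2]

(0, 0), (12, 0), (9.333, 6.667), (6, 10), (0, 14)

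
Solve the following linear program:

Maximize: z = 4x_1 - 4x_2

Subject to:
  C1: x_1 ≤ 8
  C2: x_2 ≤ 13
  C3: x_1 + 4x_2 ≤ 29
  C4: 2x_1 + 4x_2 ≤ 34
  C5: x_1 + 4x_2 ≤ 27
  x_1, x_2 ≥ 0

Evaluate the objective at each vertex of the feasible region:
  z(0, 0) = 0
  z(8, 0) = 32  ←
  z(8, 4.5) = 14
  z(7, 5) = 8
  z(0, 6.75) = -27
The maximum is at x_1 = 8, x_2 = 0.

x_1 = 8, x_2 = 0, z = 32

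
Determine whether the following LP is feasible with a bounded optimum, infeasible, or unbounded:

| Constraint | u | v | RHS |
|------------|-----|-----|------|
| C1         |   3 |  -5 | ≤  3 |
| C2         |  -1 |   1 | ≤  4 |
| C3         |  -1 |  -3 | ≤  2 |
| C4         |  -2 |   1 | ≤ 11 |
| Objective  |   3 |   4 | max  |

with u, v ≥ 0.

Unbounded (objective can increase without bound)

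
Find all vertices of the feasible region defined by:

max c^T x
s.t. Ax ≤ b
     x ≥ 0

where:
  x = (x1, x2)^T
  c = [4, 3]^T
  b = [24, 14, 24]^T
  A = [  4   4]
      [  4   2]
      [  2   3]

(0, 0), (3.5, 0), (1, 5), (0, 6)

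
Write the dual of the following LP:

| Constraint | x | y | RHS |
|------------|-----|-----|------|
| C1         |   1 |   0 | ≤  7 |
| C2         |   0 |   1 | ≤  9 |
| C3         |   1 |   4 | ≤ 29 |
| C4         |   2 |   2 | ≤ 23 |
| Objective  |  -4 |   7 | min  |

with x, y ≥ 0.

Primal min cᵀx s.t. Ax ≤ b, x ≥ 0  →  Dual max −bᵀy s.t. Aᵀy ≥ −c, y ≥ 0.

Maximize: z = -7y1 - 9y2 - 29y3 - 23y4

Subject to:
  y1 + y3 + 2y4 ≥ 4
  y2 + 4y3 + 2y4 ≥ -7
  y1, y2, y3, y4 ≥ 0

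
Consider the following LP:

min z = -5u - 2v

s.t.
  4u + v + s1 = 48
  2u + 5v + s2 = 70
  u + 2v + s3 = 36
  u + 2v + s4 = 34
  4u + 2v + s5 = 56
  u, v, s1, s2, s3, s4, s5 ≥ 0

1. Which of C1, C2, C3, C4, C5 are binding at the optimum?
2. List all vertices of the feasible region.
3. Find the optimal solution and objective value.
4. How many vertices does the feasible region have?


1. C1, C5
2. (0, 0), (12, 0), (10, 8), (8.75, 10.5), (0, 14)
3. u = 10, v = 8, z = -66
4. 5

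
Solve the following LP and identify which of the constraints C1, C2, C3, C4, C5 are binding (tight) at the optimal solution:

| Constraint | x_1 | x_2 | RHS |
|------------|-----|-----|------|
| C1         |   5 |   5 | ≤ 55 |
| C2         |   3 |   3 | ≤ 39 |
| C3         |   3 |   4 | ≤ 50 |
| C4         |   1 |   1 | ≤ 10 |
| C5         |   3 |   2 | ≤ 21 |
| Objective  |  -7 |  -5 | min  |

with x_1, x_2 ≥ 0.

At x_1 = 1, x_2 = 9, compute slack b - a·x for each constraint:
  C1: 55 − 50 = 5  (slack)
  C2: 39 − 30 = 9  (slack)
  C3: 50 − 39 = 11  (slack)
  C4: 10 − 10 = 0  (binding)
  C5: 21 − 21 = 0  (binding)

Optimal: x_1 = 1, x_2 = 9
Binding: C4, C5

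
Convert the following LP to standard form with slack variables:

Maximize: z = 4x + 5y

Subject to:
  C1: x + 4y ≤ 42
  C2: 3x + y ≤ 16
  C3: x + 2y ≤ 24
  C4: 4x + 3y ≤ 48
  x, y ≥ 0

max z = 4x + 5y

s.t.
  x + 4y + s1 = 42
  3x + y + s2 = 16
  x + 2y + s3 = 24
  4x + 3y + s4 = 48
  x, y, s1, s2, s3, s4 ≥ 0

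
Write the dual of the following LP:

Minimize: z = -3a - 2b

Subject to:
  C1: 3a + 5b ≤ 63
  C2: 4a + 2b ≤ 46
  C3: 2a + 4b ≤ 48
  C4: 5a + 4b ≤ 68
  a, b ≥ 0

Primal min cᵀx s.t. Ax ≤ b, x ≥ 0  →  Dual max −bᵀy s.t. Aᵀy ≥ −c, y ≥ 0.

Maximize: z = -63y1 - 46y2 - 48y3 - 68y4

Subject to:
  3y1 + 4y2 + 2y3 + 5y4 ≥ 3
  5y1 + 2y2 + 4y3 + 4y4 ≥ 2
  y1, y2, y3, y4 ≥ 0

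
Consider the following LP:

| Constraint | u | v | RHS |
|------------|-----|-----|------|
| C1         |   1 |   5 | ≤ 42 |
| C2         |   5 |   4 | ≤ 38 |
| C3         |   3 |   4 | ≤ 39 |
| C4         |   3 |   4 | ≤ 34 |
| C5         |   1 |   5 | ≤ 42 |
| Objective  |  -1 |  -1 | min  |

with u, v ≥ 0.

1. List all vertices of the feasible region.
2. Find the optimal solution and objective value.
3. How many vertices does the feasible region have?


1. (0, 0), (7.6, 0), (2, 7), (0.1818, 8.364), (0, 8.4)
2. u = 2, v = 7, z = -9
3. 5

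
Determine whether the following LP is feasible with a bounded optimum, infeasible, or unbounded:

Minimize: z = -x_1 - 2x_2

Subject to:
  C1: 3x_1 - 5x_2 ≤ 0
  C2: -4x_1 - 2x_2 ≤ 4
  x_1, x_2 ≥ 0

Unbounded (objective can decrease without bound)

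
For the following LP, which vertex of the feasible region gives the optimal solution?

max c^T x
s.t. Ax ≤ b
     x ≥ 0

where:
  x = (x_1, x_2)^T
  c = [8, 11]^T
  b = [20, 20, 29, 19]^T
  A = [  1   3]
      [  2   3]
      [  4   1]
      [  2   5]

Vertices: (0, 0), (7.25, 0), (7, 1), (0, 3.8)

Evaluate the objective at each vertex of the feasible region:
  z(0, 0) = 0
  z(7.25, 0) = 58
  z(7, 1) = 67  ←
  z(0, 3.8) = 41.8
The maximum is at x_1 = 7, x_2 = 1.

(7, 1)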